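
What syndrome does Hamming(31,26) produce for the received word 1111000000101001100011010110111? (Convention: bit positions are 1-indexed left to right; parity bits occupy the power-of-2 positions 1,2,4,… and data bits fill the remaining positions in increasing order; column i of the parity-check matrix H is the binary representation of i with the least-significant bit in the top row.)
Syndrome s = H · r^T (mod 2), r = 1111000000101001100011010110111:
  s[0] = (1010101010101010101010101010101)·(1111000000101001100011010110111) mod 2 = 1+0+1+0+0+0+0+0+0+0+1+0+1+0+0+0+1+0+0+0+1+0+0+0+0+0+1+0+1+0+1 mod 2 = 1
  s[1] = (0110011001100110011001100110011)·(1111000000101001100011010110111) mod 2 = 0+1+1+0+0+0+0+0+0+0+1+0+0+0+0+0+0+0+0+0+0+1+0+0+0+1+1+0+0+1+1 mod 2 = 0
  s[2] = (0001111000011110000111100001111)·(1111000000101001100011010110111) mod 2 = 0+0+0+1+0+0+0+0+0+0+0+0+1+0+0+0+0+0+0+0+1+1+0+0+0+0+0+0+1+1+1 mod 2 = 1
  s[3] = (0000000111111110000000011111111)·(1111000000101001100011010110111) mod 2 = 0+0+0+0+0+0+0+0+0+0+1+0+1+0+0+0+0+0+0+0+0+0+0+1+0+1+1+0+1+1+1 mod 2 = 0
  s[4] = (0000000000000001111111111111111)·(1111000000101001100011010110111) mod 2 = 0+0+0+0+0+0+0+0+0+0+0+0+0+0+0+1+1+0+0+0+1+1+0+1+0+1+1+0+1+1+1 mod 2 = 0
Syndrome = 10100
Non-zero syndrome: error at position 5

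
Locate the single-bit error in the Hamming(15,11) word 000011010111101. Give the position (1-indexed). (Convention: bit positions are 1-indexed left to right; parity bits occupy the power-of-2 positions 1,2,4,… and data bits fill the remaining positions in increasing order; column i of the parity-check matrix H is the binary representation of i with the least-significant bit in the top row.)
Syndrome s = H · r^T (mod 2), r = 000011010111101:
  s[0] = (101010101010101)·(000011010111101) mod 2 = 0+0+0+0+1+0+0+0+0+0+1+0+1+0+1 mod 2 = 0
  s[1] = (011001100110011)·(000011010111101) mod 2 = 0+0+0+0+0+1+0+0+0+1+1+0+0+0+1 mod 2 = 0
  s[2] = (000111100001111)·(000011010111101) mod 2 = 0+0+0+0+1+1+0+0+0+0+0+1+1+0+1 mod 2 = 1
  s[3] = (000000011111111)·(000011010111101) mod 2 = 0+0+0+0+0+0+0+1+0+1+1+1+1+0+1 mod 2 = 0
Syndrome = 0010
Column i of H is the binary representation of i, so the syndrome is the binary index of the flipped bit.
Read s = 0010 with s[0] as LSB: 0·2^0 + 0·2^1 + 1·2^2 + 0·2^3 = 4.
Error is at bit position 4.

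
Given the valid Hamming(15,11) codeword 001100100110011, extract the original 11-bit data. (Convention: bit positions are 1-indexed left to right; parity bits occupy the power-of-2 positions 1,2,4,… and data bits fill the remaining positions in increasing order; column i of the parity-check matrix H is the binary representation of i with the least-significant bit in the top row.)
Parity bits occupy power-of-2 positions; data bits are at positions {3,5,6,7,9,10,11,12,13,14,15} (1-indexed).
Extract: c[3]=1 c[5]=0 c[6]=0 c[7]=1 c[9]=0 c[10]=1 c[11]=1 c[12]=0 c[13]=0 c[14]=1 c[15]=1
Data = 10010110011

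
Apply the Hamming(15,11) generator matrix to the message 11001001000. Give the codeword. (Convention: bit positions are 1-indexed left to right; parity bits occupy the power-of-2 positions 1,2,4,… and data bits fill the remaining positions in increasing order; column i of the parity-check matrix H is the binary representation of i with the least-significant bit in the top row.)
Codeword c = d · G (mod 2), d = 11001001000:
  c[0] = d·G[:,0] = (11001001000)·(11011010101) mod 2 = 1+1+0+0+1+0+0+0+0+0+0 mod 2 = 1
  c[1] = d·G[:,1] = (11001001000)·(10110110011) mod 2 = 1+0+0+0+0+0+0+0+0+0+0 mod 2 = 1
  c[2] = d·G[:,2] = (11001001000)·(10000000000) mod 2 = 1+0+0+0+0+0+0+0+0+0+0 mod 2 = 1
  c[3] = d·G[:,3] = (11001001000)·(01110001111) mod 2 = 0+1+0+0+0+0+0+1+0+0+0 mod 2 = 0
  c[4] = d·G[:,4] = (11001001000)·(01000000000) mod 2 = 0+1+0+0+0+0+0+0+0+0+0 mod 2 = 1
  c[5] = d·G[:,5] = (11001001000)·(00100000000) mod 2 = 0+0+0+0+0+0+0+0+0+0+0 mod 2 = 0
  c[6] = d·G[:,6] = (11001001000)·(00010000000) mod 2 = 0+0+0+0+0+0+0+0+0+0+0 mod 2 = 0
  c[7] = d·G[:,7] = (11001001000)·(00001111111) mod 2 = 0+0+0+0+1+0+0+1+0+0+0 mod 2 = 0
  c[8] = d·G[:,8] = (11001001000)·(00001000000) mod 2 = 0+0+0+0+1+0+0+0+0+0+0 mod 2 = 1
  c[9] = d·G[:,9] = (11001001000)·(00000100000) mod 2 = 0+0+0+0+0+0+0+0+0+0+0 mod 2 = 0
  c[10] = d·G[:,10] = (11001001000)·(00000010000) mod 2 = 0+0+0+0+0+0+0+0+0+0+0 mod 2 = 0
  c[11] = d·G[:,11] = (11001001000)·(00000001000) mod 2 = 0+0+0+0+0+0+0+1+0+0+0 mod 2 = 1
  c[12] = d·G[:,12] = (11001001000)·(00000000100) mod 2 = 0+0+0+0+0+0+0+0+0+0+0 mod 2 = 0
  c[13] = d·G[:,13] = (11001001000)·(00000000010) mod 2 = 0+0+0+0+0+0+0+0+0+0+0 mod 2 = 0
  c[14] = d·G[:,14] = (11001001000)·(00000000001) mod 2 = 0+0+0+0+0+0+0+0+0+0+0 mod 2 = 0
Codeword = 111010001001000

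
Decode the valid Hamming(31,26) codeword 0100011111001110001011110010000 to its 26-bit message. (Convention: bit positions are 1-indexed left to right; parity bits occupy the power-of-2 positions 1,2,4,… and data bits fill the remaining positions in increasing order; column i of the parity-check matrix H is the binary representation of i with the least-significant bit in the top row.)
Parity bits occupy power-of-2 positions; data bits are at positions {3,5,6,7,9,10,11,12,13,14,15,17,18,19,20,21,22,23,24,25,26,27,28,29,30,31} (1-indexed).
Extract: c[3]=0 c[5]=0 c[6]=1 c[7]=1 c[9]=1 c[10]=1 c[11]=0 c[12]=0 c[13]=1 c[14]=1 c[15]=1 c[17]=0 c[18]=0 c[19]=1 c[20]=0 c[21]=1 c[22]=1 c[23]=1 c[24]=1 c[25]=0 c[26]=0 c[27]=1 c[28]=0 c[29]=0 c[30]=0 c[31]=0
Data = 00111100111001011110010000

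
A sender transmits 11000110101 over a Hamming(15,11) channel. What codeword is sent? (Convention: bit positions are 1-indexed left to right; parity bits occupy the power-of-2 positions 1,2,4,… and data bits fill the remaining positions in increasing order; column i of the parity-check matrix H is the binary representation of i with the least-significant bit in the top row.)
Codeword c = d · G (mod 2), d = 11000110101:
  c[0] = d·G[:,0] = (11000110101)·(11011010101) mod 2 = 1+1+0+0+0+0+1+0+1+0+1 mod 2 = 1
  c[1] = d·G[:,1] = (11000110101)·(10110110011) mod 2 = 1+0+0+0+0+1+1+0+0+0+1 mod 2 = 0
  c[2] = d·G[:,2] = (11000110101)·(10000000000) mod 2 = 1+0+0+0+0+0+0+0+0+0+0 mod 2 = 1
  c[3] = d·G[:,3] = (11000110101)·(01110001111) mod 2 = 0+1+0+0+0+0+0+0+1+0+1 mod 2 = 1
  c[4] = d·G[:,4] = (11000110101)·(01000000000) mod 2 = 0+1+0+0+0+0+0+0+0+0+0 mod 2 = 1
  c[5] = d·G[:,5] = (11000110101)·(00100000000) mod 2 = 0+0+0+0+0+0+0+0+0+0+0 mod 2 = 0
  c[6] = d·G[:,6] = (11000110101)·(00010000000) mod 2 = 0+0+0+0+0+0+0+0+0+0+0 mod 2 = 0
  c[7] = d·G[:,7] = (11000110101)·(00001111111) mod 2 = 0+0+0+0+0+1+1+0+1+0+1 mod 2 = 0
  c[8] = d·G[:,8] = (11000110101)·(00001000000) mod 2 = 0+0+0+0+0+0+0+0+0+0+0 mod 2 = 0
  c[9] = d·G[:,9] = (11000110101)·(00000100000) mod 2 = 0+0+0+0+0+1+0+0+0+0+0 mod 2 = 1
  c[10] = d·G[:,10] = (11000110101)·(00000010000) mod 2 = 0+0+0+0+0+0+1+0+0+0+0 mod 2 = 1
  c[11] = d·G[:,11] = (11000110101)·(00000001000) mod 2 = 0+0+0+0+0+0+0+0+0+0+0 mod 2 = 0
  c[12] = d·G[:,12] = (11000110101)·(00000000100) mod 2 = 0+0+0+0+0+0+0+0+1+0+0 mod 2 = 1
  c[13] = d·G[:,13] = (11000110101)·(00000000010) mod 2 = 0+0+0+0+0+0+0+0+0+0+0 mod 2 = 0
  c[14] = d·G[:,14] = (11000110101)·(00000000001) mod 2 = 0+0+0+0+0+0+0+0+0+0+1 mod 2 = 1
Codeword = 101110000110101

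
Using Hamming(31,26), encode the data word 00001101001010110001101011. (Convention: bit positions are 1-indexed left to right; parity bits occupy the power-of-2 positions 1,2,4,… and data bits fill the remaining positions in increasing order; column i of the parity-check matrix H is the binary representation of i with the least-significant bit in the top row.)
Codeword c = d · G (mod 2), d = 00001101001010110001101011:
  c[0] = d·G[:,0] = (00001101001010110001101011)·(11011010101101010101010101) mod 2 = 0+0+0+0+1+0+0+0+0+0+1+0+0+0+0+1+0+0+0+1+0+0+0+0+0+1 mod 2 = 1
  c[1] = d·G[:,1] = (00001101001010110001101011)·(10110110011011001100110011) mod 2 = 0+0+0+0+0+1+0+0+0+0+1+0+1+0+0+0+0+0+0+0+1+0+0+0+1+1 mod 2 = 0
  c[2] = d·G[:,2] = (00001101001010110001101011)·(10000000000000000000000000) mod 2 = 0+0+0+0+0+0+0+0+0+0+0+0+0+0+0+0+0+0+0+0+0+0+0+0+0+0 mod 2 = 0
  c[3] = d·G[:,3] = (00001101001010110001101011)·(01110001111000111100001111) mod 2 = 0+0+0+0+0+0+0+1+0+0+1+0+0+0+1+1+0+0+0+0+0+0+1+0+1+1 mod 2 = 1
  c[4] = d·G[:,4] = (00001101001010110001101011)·(01000000000000000000000000) mod 2 = 0+0+0+0+0+0+0+0+0+0+0+0+0+0+0+0+0+0+0+0+0+0+0+0+0+0 mod 2 = 0
  c[5] = d·G[:,5] = (00001101001010110001101011)·(00100000000000000000000000) mod 2 = 0+0+0+0+0+0+0+0+0+0+0+0+0+0+0+0+0+0+0+0+0+0+0+0+0+0 mod 2 = 0
  c[6] = d·G[:,6] = (00001101001010110001101011)·(00010000000000000000000000) mod 2 = 0+0+0+0+0+0+0+0+0+0+0+0+0+0+0+0+0+0+0+0+0+0+0+0+0+0 mod 2 = 0
  c[7] = d·G[:,7] = (00001101001010110001101011)·(00001111111000000011111111) mod 2 = 0+0+0+0+1+1+0+1+0+0+1+0+0+0+0+0+0+0+0+1+1+0+1+0+1+1 mod 2 = 1
  c[8] = d·G[:,8] = (00001101001010110001101011)·(00001000000000000000000000) mod 2 = 0+0+0+0+1+0+0+0+0+0+0+0+0+0+0+0+0+0+0+0+0+0+0+0+0+0 mod 2 = 1
  c[9] = d·G[:,9] = (00001101001010110001101011)·(00000100000000000000000000) mod 2 = 0+0+0+0+0+1+0+0+0+0+0+0+0+0+0+0+0+0+0+0+0+0+0+0+0+0 mod 2 = 1
  c[10] = d·G[:,10] = (00001101001010110001101011)·(00000010000000000000000000) mod 2 = 0+0+0+0+0+0+0+0+0+0+0+0+0+0+0+0+0+0+0+0+0+0+0+0+0+0 mod 2 = 0
  c[11] = d·G[:,11] = (00001101001010110001101011)·(00000001000000000000000000) mod 2 = 0+0+0+0+0+0+0+1+0+0+0+0+0+0+0+0+0+0+0+0+0+0+0+0+0+0 mod 2 = 1
  c[12] = d·G[:,12] = (00001101001010110001101011)·(00000000100000000000000000) mod 2 = 0+0+0+0+0+0+0+0+0+0+0+0+0+0+0+0+0+0+0+0+0+0+0+0+0+0 mod 2 = 0
  c[13] = d·G[:,13] = (00001101001010110001101011)·(00000000010000000000000000) mod 2 = 0+0+0+0+0+0+0+0+0+0+0+0+0+0+0+0+0+0+0+0+0+0+0+0+0+0 mod 2 = 0
  c[14] = d·G[:,14] = (00001101001010110001101011)·(00000000001000000000000000) mod 2 = 0+0+0+0+0+0+0+0+0+0+1+0+0+0+0+0+0+0+0+0+0+0+0+0+0+0 mod 2 = 1
  c[15] = d·G[:,15] = (00001101001010110001101011)·(00000000000111111111111111) mod 2 = 0+0+0+0+0+0+0+0+0+0+0+0+1+0+1+1+0+0+0+1+1+0+1+0+1+1 mod 2 = 0
  c[16] = d·G[:,16] = (00001101001010110001101011)·(00000000000100000000000000) mod 2 = 0+0+0+0+0+0+0+0+0+0+0+0+0+0+0+0+0+0+0+0+0+0+0+0+0+0 mod 2 = 0
  c[17] = d·G[:,17] = (00001101001010110001101011)·(00000000000010000000000000) mod 2 = 0+0+0+0+0+0+0+0+0+0+0+0+1+0+0+0+0+0+0+0+0+0+0+0+0+0 mod 2 = 1
  c[18] = d·G[:,18] = (00001101001010110001101011)·(00000000000001000000000000) mod 2 = 0+0+0+0+0+0+0+0+0+0+0+0+0+0+0+0+0+0+0+0+0+0+0+0+0+0 mod 2 = 0
  c[19] = d·G[:,19] = (00001101001010110001101011)·(00000000000000100000000000) mod 2 = 0+0+0+0+0+0+0+0+0+0+0+0+0+0+1+0+0+0+0+0+0+0+0+0+0+0 mod 2 = 1
  c[20] = d·G[:,20] = (00001101001010110001101011)·(00000000000000010000000000) mod 2 = 0+0+0+0+0+0+0+0+0+0+0+0+0+0+0+1+0+0+0+0+0+0+0+0+0+0 mod 2 = 1
  c[21] = d·G[:,21] = (00001101001010110001101011)·(00000000000000001000000000) mod 2 = 0+0+0+0+0+0+0+0+0+0+0+0+0+0+0+0+0+0+0+0+0+0+0+0+0+0 mod 2 = 0
  c[22] = d·G[:,22] = (00001101001010110001101011)·(00000000000000000100000000) mod 2 = 0+0+0+0+0+0+0+0+0+0+0+0+0+0+0+0+0+0+0+0+0+0+0+0+0+0 mod 2 = 0
  c[23] = d·G[:,23] = (00001101001010110001101011)·(00000000000000000010000000) mod 2 = 0+0+0+0+0+0+0+0+0+0+0+0+0+0+0+0+0+0+0+0+0+0+0+0+0+0 mod 2 = 0
  c[24] = d·G[:,24] = (00001101001010110001101011)·(00000000000000000001000000) mod 2 = 0+0+0+0+0+0+0+0+0+0+0+0+0+0+0+0+0+0+0+1+0+0+0+0+0+0 mod 2 = 1
  c[25] = d·G[:,25] = (00001101001010110001101011)·(00000000000000000000100000) mod 2 = 0+0+0+0+0+0+0+0+0+0+0+0+0+0+0+0+0+0+0+0+1+0+0+0+0+0 mod 2 = 1
  c[26] = d·G[:,26] = (00001101001010110001101011)·(00000000000000000000010000) mod 2 = 0+0+0+0+0+0+0+0+0+0+0+0+0+0+0+0+0+0+0+0+0+0+0+0+0+0 mod 2 = 0
  c[27] = d·G[:,27] = (00001101001010110001101011)·(00000000000000000000001000) mod 2 = 0+0+0+0+0+0+0+0+0+0+0+0+0+0+0+0+0+0+0+0+0+0+1+0+0+0 mod 2 = 1
  c[28] = d·G[:,28] = (00001101001010110001101011)·(00000000000000000000000100) mod 2 = 0+0+0+0+0+0+0+0+0+0+0+0+0+0+0+0+0+0+0+0+0+0+0+0+0+0 mod 2 = 0
  c[29] = d·G[:,29] = (00001101001010110001101011)·(00000000000000000000000010) mod 2 = 0+0+0+0+0+0+0+0+0+0+0+0+0+0+0+0+0+0+0+0+0+0+0+0+1+0 mod 2 = 1
  c[30] = d·G[:,30] = (00001101001010110001101011)·(00000000000000000000000001) mod 2 = 0+0+0+0+0+0+0+0+0+0+0+0+0+0+0+0+0+0+0+0+0+0+0+0+0+1 mod 2 = 1
Codeword = 1001000111010010010110001101011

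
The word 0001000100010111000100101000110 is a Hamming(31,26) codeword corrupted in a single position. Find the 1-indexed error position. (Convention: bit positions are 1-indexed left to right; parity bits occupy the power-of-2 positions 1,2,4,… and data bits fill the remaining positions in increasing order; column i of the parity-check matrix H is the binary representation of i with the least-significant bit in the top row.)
Syndrome s = H · r^T (mod 2), r = 0001000100010111000100101000110:
  s[0] = (1010101010101010101010101010101)·(0001000100010111000100101000110) mod 2 = 0+0+0+0+0+0+0+0+0+0+0+0+0+0+1+0+0+0+0+0+0+0+1+0+1+0+0+0+1+0+0 mod 2 = 0
  s[1] = (0110011001100110011001100110011)·(0001000100010111000100101000110) mod 2 = 0+0+0+0+0+0+0+0+0+0+0+0+0+1+1+0+0+0+0+0+0+0+1+0+0+0+0+0+0+1+0 mod 2 = 0
  s[2] = (0001111000011110000111100001111)·(0001000100010111000100101000110) mod 2 = 0+0+0+1+0+0+0+0+0+0+0+1+0+1+1+0+0+0+0+1+0+0+1+0+0+0+0+0+1+1+0 mod 2 = 0
  s[3] = (0000000111111110000000011111111)·(0001000100010111000100101000110) mod 2 = 0+0+0+0+0+0+0+1+0+0+0+1+0+1+1+0+0+0+0+0+0+0+0+0+1+0+0+0+1+1+0 mod 2 = 1
  s[4] = (0000000000000001111111111111111)·(0001000100010111000100101000110) mod 2 = 0+0+0+0+0+0+0+0+0+0+0+0+0+0+0+1+0+0+0+1+0+0+1+0+1+0+0+0+1+1+0 mod 2 = 0
Syndrome = 00010
Column i of H is the binary representation of i, so the syndrome is the binary index of the flipped bit.
Read s = 00010 with s[0] as LSB: 0·2^0 + 0·2^1 + 0·2^2 + 1·2^3 + 0·2^4 = 8.
Error is at bit position 8.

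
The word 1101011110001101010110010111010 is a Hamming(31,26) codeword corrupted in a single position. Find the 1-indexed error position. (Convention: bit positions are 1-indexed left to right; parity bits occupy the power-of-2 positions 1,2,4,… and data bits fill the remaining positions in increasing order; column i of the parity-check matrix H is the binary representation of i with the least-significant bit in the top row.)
Syndrome s = H · r^T (mod 2), r = 1101011110001101010110010111010:
  s[0] = (1010101010101010101010101010101)·(1101011110001101010110010111010) mod 2 = 1+0+0+0+0+0+1+0+1+0+0+0+1+0+0+0+0+0+0+0+1+0+0+0+0+0+1+0+0+0+0 mod 2 = 0
  s[1] = (0110011001100110011001100110011)·(1101011110001101010110010111010) mod 2 = 0+1+0+0+0+1+1+0+0+0+0+0+0+1+0+0+0+1+0+0+0+0+0+0+0+1+1+0+0+1+0 mod 2 = 0
  s[2] = (0001111000011110000111100001111)·(1101011110001101010110010111010) mod 2 = 0+0+0+1+0+1+1+0+0+0+0+0+1+1+0+0+0+0+0+1+1+0+0+0+0+0+0+1+0+1+0 mod 2 = 1
  s[3] = (0000000111111110000000011111111)·(1101011110001101010110010111010) mod 2 = 0+0+0+0+0+0+0+1+1+0+0+0+1+1+0+0+0+0+0+0+0+0+0+1+0+1+1+1+0+1+0 mod 2 = 1
  s[4] = (0000000000000001111111111111111)·(1101011110001101010110010111010) mod 2 = 0+0+0+0+0+0+0+0+0+0+0+0+0+0+0+1+0+1+0+1+1+0+0+1+0+1+1+1+0+1+0 mod 2 = 1
Syndrome = 00111
Column i of H is the binary representation of i, so the syndrome is the binary index of the flipped bit.
Read s = 00111 with s[0] as LSB: 0·2^0 + 0·2^1 + 1·2^2 + 1·2^3 + 1·2^4 = 28.
Error is at bit position 28.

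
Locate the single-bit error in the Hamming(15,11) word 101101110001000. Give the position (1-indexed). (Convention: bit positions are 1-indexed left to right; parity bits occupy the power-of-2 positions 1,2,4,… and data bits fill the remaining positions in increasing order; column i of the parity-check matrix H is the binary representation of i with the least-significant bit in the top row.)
Syndrome s = H · r^T (mod 2), r = 101101110001000:
  s[0] = (101010101010101)·(101101110001000) mod 2 = 1+0+1+0+0+0+1+0+0+0+0+0+0+0+0 mod 2 = 1
  s[1] = (011001100110011)·(101101110001000) mod 2 = 0+0+1+0+0+1+1+0+0+0+0+0+0+0+0 mod 2 = 1
  s[2] = (000111100001111)·(101101110001000) mod 2 = 0+0+0+1+0+1+1+0+0+0+0+1+0+0+0 mod 2 = 0
  s[3] = (000000011111111)·(101101110001000) mod 2 = 0+0+0+0+0+0+0+1+0+0+0+1+0+0+0 mod 2 = 0
Syndrome = 1100
Column i of H is the binary representation of i, so the syndrome is the binary index of the flipped bit.
Read s = 1100 with s[0] as LSB: 1·2^0 + 1·2^1 + 0·2^2 + 0·2^3 = 3.
Error is at bit position 3.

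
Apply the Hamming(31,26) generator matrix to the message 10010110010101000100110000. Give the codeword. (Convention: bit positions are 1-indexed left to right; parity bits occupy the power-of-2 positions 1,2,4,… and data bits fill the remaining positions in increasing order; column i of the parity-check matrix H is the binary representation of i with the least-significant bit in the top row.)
Codeword c = d · G (mod 2), d = 10010110010101000100110000:
  c[0] = d·G[:,0] = (10010110010101000100110000)·(11011010101101010101010101) mod 2 = 1+0+0+1+0+0+1+0+0+0+0+1+0+1+0+0+0+1+0+0+0+1+0+0+0+0 mod 2 = 1
  c[1] = d·G[:,1] = (10010110010101000100110000)·(10110110011011001100110011) mod 2 = 1+0+0+1+0+1+1+0+0+1+0+0+0+1+0+0+0+1+0+0+1+1+0+0+0+0 mod 2 = 1
  c[2] = d·G[:,2] = (10010110010101000100110000)·(10000000000000000000000000) mod 2 = 1+0+0+0+0+0+0+0+0+0+0+0+0+0+0+0+0+0+0+0+0+0+0+0+0+0 mod 2 = 1
  c[3] = d·G[:,3] = (10010110010101000100110000)·(01110001111000111100001111) mod 2 = 0+0+0+1+0+0+0+0+0+1+0+0+0+0+0+0+0+1+0+0+0+0+0+0+0+0 mod 2 = 1
  c[4] = d·G[:,4] = (10010110010101000100110000)·(01000000000000000000000000) mod 2 = 0+0+0+0+0+0+0+0+0+0+0+0+0+0+0+0+0+0+0+0+0+0+0+0+0+0 mod 2 = 0
  c[5] = d·G[:,5] = (10010110010101000100110000)·(00100000000000000000000000) mod 2 = 0+0+0+0+0+0+0+0+0+0+0+0+0+0+0+0+0+0+0+0+0+0+0+0+0+0 mod 2 = 0
  c[6] = d·G[:,6] = (10010110010101000100110000)·(00010000000000000000000000) mod 2 = 0+0+0+1+0+0+0+0+0+0+0+0+0+0+0+0+0+0+0+0+0+0+0+0+0+0 mod 2 = 1
  c[7] = d·G[:,7] = (10010110010101000100110000)·(00001111111000000011111111) mod 2 = 0+0+0+0+0+1+1+0+0+1+0+0+0+0+0+0+0+0+0+0+1+1+0+0+0+0 mod 2 = 1
  c[8] = d·G[:,8] = (10010110010101000100110000)·(00001000000000000000000000) mod 2 = 0+0+0+0+0+0+0+0+0+0+0+0+0+0+0+0+0+0+0+0+0+0+0+0+0+0 mod 2 = 0
  c[9] = d·G[:,9] = (10010110010101000100110000)·(00000100000000000000000000) mod 2 = 0+0+0+0+0+1+0+0+0+0+0+0+0+0+0+0+0+0+0+0+0+0+0+0+0+0 mod 2 = 1
  c[10] = d·G[:,10] = (10010110010101000100110000)·(00000010000000000000000000) mod 2 = 0+0+0+0+0+0+1+0+0+0+0+0+0+0+0+0+0+0+0+0+0+0+0+0+0+0 mod 2 = 1
  c[11] = d·G[:,11] = (10010110010101000100110000)·(00000001000000000000000000) mod 2 = 0+0+0+0+0+0+0+0+0+0+0+0+0+0+0+0+0+0+0+0+0+0+0+0+0+0 mod 2 = 0
  c[12] = d·G[:,12] = (10010110010101000100110000)·(00000000100000000000000000) mod 2 = 0+0+0+0+0+0+0+0+0+0+0+0+0+0+0+0+0+0+0+0+0+0+0+0+0+0 mod 2 = 0
  c[13] = d·G[:,13] = (10010110010101000100110000)·(00000000010000000000000000) mod 2 = 0+0+0+0+0+0+0+0+0+1+0+0+0+0+0+0+0+0+0+0+0+0+0+0+0+0 mod 2 = 1
  c[14] = d·G[:,14] = (10010110010101000100110000)·(00000000001000000000000000) mod 2 = 0+0+0+0+0+0+0+0+0+0+0+0+0+0+0+0+0+0+0+0+0+0+0+0+0+0 mod 2 = 0
  c[15] = d·G[:,15] = (10010110010101000100110000)·(00000000000111111111111111) mod 2 = 0+0+0+0+0+0+0+0+0+0+0+1+0+1+0+0+0+1+0+0+1+1+0+0+0+0 mod 2 = 1
  c[16] = d·G[:,16] = (10010110010101000100110000)·(00000000000100000000000000) mod 2 = 0+0+0+0+0+0+0+0+0+0+0+1+0+0+0+0+0+0+0+0+0+0+0+0+0+0 mod 2 = 1
  c[17] = d·G[:,17] = (10010110010101000100110000)·(00000000000010000000000000) mod 2 = 0+0+0+0+0+0+0+0+0+0+0+0+0+0+0+0+0+0+0+0+0+0+0+0+0+0 mod 2 = 0
  c[18] = d·G[:,18] = (10010110010101000100110000)·(00000000000001000000000000) mod 2 = 0+0+0+0+0+0+0+0+0+0+0+0+0+1+0+0+0+0+0+0+0+0+0+0+0+0 mod 2 = 1
  c[19] = d·G[:,19] = (10010110010101000100110000)·(00000000000000100000000000) mod 2 = 0+0+0+0+0+0+0+0+0+0+0+0+0+0+0+0+0+0+0+0+0+0+0+0+0+0 mod 2 = 0
  c[20] = d·G[:,20] = (10010110010101000100110000)·(00000000000000010000000000) mod 2 = 0+0+0+0+0+0+0+0+0+0+0+0+0+0+0+0+0+0+0+0+0+0+0+0+0+0 mod 2 = 0
  c[21] = d·G[:,21] = (10010110010101000100110000)·(00000000000000001000000000) mod 2 = 0+0+0+0+0+0+0+0+0+0+0+0+0+0+0+0+0+0+0+0+0+0+0+0+0+0 mod 2 = 0
  c[22] = d·G[:,22] = (10010110010101000100110000)·(00000000000000000100000000) mod 2 = 0+0+0+0+0+0+0+0+0+0+0+0+0+0+0+0+0+1+0+0+0+0+0+0+0+0 mod 2 = 1
  c[23] = d·G[:,23] = (10010110010101000100110000)·(00000000000000000010000000) mod 2 = 0+0+0+0+0+0+0+0+0+0+0+0+0+0+0+0+0+0+0+0+0+0+0+0+0+0 mod 2 = 0
  c[24] = d·G[:,24] = (10010110010101000100110000)·(00000000000000000001000000) mod 2 = 0+0+0+0+0+0+0+0+0+0+0+0+0+0+0+0+0+0+0+0+0+0+0+0+0+0 mod 2 = 0
  c[25] = d·G[:,25] = (10010110010101000100110000)·(00000000000000000000100000) mod 2 = 0+0+0+0+0+0+0+0+0+0+0+0+0+0+0+0+0+0+0+0+1+0+0+0+0+0 mod 2 = 1
  c[26] = d·G[:,26] = (10010110010101000100110000)·(00000000000000000000010000) mod 2 = 0+0+0+0+0+0+0+0+0+0+0+0+0+0+0+0+0+0+0+0+0+1+0+0+0+0 mod 2 = 1
  c[27] = d·G[:,27] = (10010110010101000100110000)·(00000000000000000000001000) mod 2 = 0+0+0+0+0+0+0+0+0+0+0+0+0+0+0+0+0+0+0+0+0+0+0+0+0+0 mod 2 = 0
  c[28] = d·G[:,28] = (10010110010101000100110000)·(00000000000000000000000100) mod 2 = 0+0+0+0+0+0+0+0+0+0+0+0+0+0+0+0+0+0+0+0+0+0+0+0+0+0 mod 2 = 0
  c[29] = d·G[:,29] = (10010110010101000100110000)·(00000000000000000000000010) mod 2 = 0+0+0+0+0+0+0+0+0+0+0+0+0+0+0+0+0+0+0+0+0+0+0+0+0+0 mod 2 = 0
  c[30] = d·G[:,30] = (10010110010101000100110000)·(00000000000000000000000001) mod 2 = 0+0+0+0+0+0+0+0+0+0+0+0+0+0+0+0+0+0+0+0+0+0+0+0+0+0 mod 2 = 0
Codeword = 1111001101100101101000100110000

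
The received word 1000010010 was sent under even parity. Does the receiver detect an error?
Sum of received bits: 1+0+0+0+0+1+0+0+1+0 = 3; 3 mod 2 = 1. Result is 1 ≠ 0 → error detected.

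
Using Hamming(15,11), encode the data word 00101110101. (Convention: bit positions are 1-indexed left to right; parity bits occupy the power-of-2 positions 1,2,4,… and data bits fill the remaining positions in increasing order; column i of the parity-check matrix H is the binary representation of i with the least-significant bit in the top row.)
Codeword c = d · G (mod 2), d = 00101110101:
  c[0] = d·G[:,0] = (00101110101)·(11011010101) mod 2 = 0+0+0+0+1+0+1+0+1+0+1 mod 2 = 0
  c[1] = d·G[:,1] = (00101110101)·(10110110011) mod 2 = 0+0+1+0+0+1+1+0+0+0+1 mod 2 = 0
  c[2] = d·G[:,2] = (00101110101)·(10000000000) mod 2 = 0+0+0+0+0+0+0+0+0+0+0 mod 2 = 0
  c[3] = d·G[:,3] = (00101110101)·(01110001111) mod 2 = 0+0+1+0+0+0+0+0+1+0+1 mod 2 = 1
  c[4] = d·G[:,4] = (00101110101)·(01000000000) mod 2 = 0+0+0+0+0+0+0+0+0+0+0 mod 2 = 0
  c[5] = d·G[:,5] = (00101110101)·(00100000000) mod 2 = 0+0+1+0+0+0+0+0+0+0+0 mod 2 = 1
  c[6] = d·G[:,6] = (00101110101)·(00010000000) mod 2 = 0+0+0+0+0+0+0+0+0+0+0 mod 2 = 0
  c[7] = d·G[:,7] = (00101110101)·(00001111111) mod 2 = 0+0+0+0+1+1+1+0+1+0+1 mod 2 = 1
  c[8] = d·G[:,8] = (00101110101)·(00001000000) mod 2 = 0+0+0+0+1+0+0+0+0+0+0 mod 2 = 1
  c[9] = d·G[:,9] = (00101110101)·(00000100000) mod 2 = 0+0+0+0+0+1+0+0+0+0+0 mod 2 = 1
  c[10] = d·G[:,10] = (00101110101)·(00000010000) mod 2 = 0+0+0+0+0+0+1+0+0+0+0 mod 2 = 1
  c[11] = d·G[:,11] = (00101110101)·(00000001000) mod 2 = 0+0+0+0+0+0+0+0+0+0+0 mod 2 = 0
  c[12] = d·G[:,12] = (00101110101)·(00000000100) mod 2 = 0+0+0+0+0+0+0+0+1+0+0 mod 2 = 1
  c[13] = d·G[:,13] = (00101110101)·(00000000010) mod 2 = 0+0+0+0+0+0+0+0+0+0+0 mod 2 = 0
  c[14] = d·G[:,14] = (00101110101)·(00000000001) mod 2 = 0+0+0+0+0+0+0+0+0+0+1 mod 2 = 1
Codeword = 000101011110101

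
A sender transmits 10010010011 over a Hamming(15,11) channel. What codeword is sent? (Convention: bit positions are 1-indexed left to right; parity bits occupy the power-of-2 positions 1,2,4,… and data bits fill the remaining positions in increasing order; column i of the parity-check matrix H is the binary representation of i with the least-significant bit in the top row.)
Codeword c = d · G (mod 2), d = 10010010011:
  c[0] = d·G[:,0] = (10010010011)·(11011010101) mod 2 = 1+0+0+1+0+0+1+0+0+0+1 mod 2 = 0
  c[1] = d·G[:,1] = (10010010011)·(10110110011) mod 2 = 1+0+0+1+0+0+1+0+0+1+1 mod 2 = 1
  c[2] = d·G[:,2] = (10010010011)·(10000000000) mod 2 = 1+0+0+0+0+0+0+0+0+0+0 mod 2 = 1
  c[3] = d·G[:,3] = (10010010011)·(01110001111) mod 2 = 0+0+0+1+0+0+0+0+0+1+1 mod 2 = 1
  c[4] = d·G[:,4] = (10010010011)·(01000000000) mod 2 = 0+0+0+0+0+0+0+0+0+0+0 mod 2 = 0
  c[5] = d·G[:,5] = (10010010011)·(00100000000) mod 2 = 0+0+0+0+0+0+0+0+0+0+0 mod 2 = 0
  c[6] = d·G[:,6] = (10010010011)·(00010000000) mod 2 = 0+0+0+1+0+0+0+0+0+0+0 mod 2 = 1
  c[7] = d·G[:,7] = (10010010011)·(00001111111) mod 2 = 0+0+0+0+0+0+1+0+0+1+1 mod 2 = 1
  c[8] = d·G[:,8] = (10010010011)·(00001000000) mod 2 = 0+0+0+0+0+0+0+0+0+0+0 mod 2 = 0
  c[9] = d·G[:,9] = (10010010011)·(00000100000) mod 2 = 0+0+0+0+0+0+0+0+0+0+0 mod 2 = 0
  c[10] = d·G[:,10] = (10010010011)·(00000010000) mod 2 = 0+0+0+0+0+0+1+0+0+0+0 mod 2 = 1
  c[11] = d·G[:,11] = (10010010011)·(00000001000) mod 2 = 0+0+0+0+0+0+0+0+0+0+0 mod 2 = 0
  c[12] = d·G[:,12] = (10010010011)·(00000000100) mod 2 = 0+0+0+0+0+0+0+0+0+0+0 mod 2 = 0
  c[13] = d·G[:,13] = (10010010011)·(00000000010) mod 2 = 0+0+0+0+0+0+0+0+0+1+0 mod 2 = 1
  c[14] = d·G[:,14] = (10010010011)·(00000000001) mod 2 = 0+0+0+0+0+0+0+0+0+0+1 mod 2 = 1
Codeword = 011100110010011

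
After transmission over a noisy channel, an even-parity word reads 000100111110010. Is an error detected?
Sum of received bits: 0+0+0+1+0+0+1+1+1+1+1+0+0+1+0 = 7; 7 mod 2 = 1. Result is 1 ≠ 0 → error detected.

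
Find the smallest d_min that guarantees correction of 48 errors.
Correcting t errors requires d_min ≥ 2t + 1 = 2·48 + 1 = 97.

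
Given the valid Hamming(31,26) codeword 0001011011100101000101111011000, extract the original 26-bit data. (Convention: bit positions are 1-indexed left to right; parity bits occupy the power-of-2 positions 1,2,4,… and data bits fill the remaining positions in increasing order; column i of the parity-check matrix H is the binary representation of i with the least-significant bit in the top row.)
Parity bits occupy power-of-2 positions; data bits are at positions {3,5,6,7,9,10,11,12,13,14,15,17,18,19,20,21,22,23,24,25,26,27,28,29,30,31} (1-indexed).
Extract: c[3]=0 c[5]=0 c[6]=1 c[7]=1 c[9]=1 c[10]=1 c[11]=1 c[12]=0 c[13]=0 c[14]=1 c[15]=0 c[17]=0 c[18]=0 c[19]=0 c[20]=1 c[21]=0 c[22]=1 c[23]=1 c[24]=1 c[25]=1 c[26]=0 c[27]=1 c[28]=1 c[29]=0 c[30]=0 c[31]=0
Data = 00111110010000101111011000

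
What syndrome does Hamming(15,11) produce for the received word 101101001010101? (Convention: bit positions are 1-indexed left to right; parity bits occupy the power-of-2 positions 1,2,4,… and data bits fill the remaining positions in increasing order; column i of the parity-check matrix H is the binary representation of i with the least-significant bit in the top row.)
Syndrome s = H · r^T (mod 2), r = 101101001010101:
  s[0] = (101010101010101)·(101101001010101) mod 2 = 1+0+1+0+0+0+0+0+1+0+1+0+1+0+1 mod 2 = 0
  s[1] = (011001100110011)·(101101001010101) mod 2 = 0+0+1+0+0+1+0+0+0+0+1+0+0+0+1 mod 2 = 0
  s[2] = (000111100001111)·(101101001010101) mod 2 = 0+0+0+1+0+1+0+0+0+0+0+0+1+0+1 mod 2 = 0
  s[3] = (000000011111111)·(101101001010101) mod 2 = 0+0+0+0+0+0+0+0+1+0+1+0+1+0+1 mod 2 = 0
Syndrome = 0000
s = 0: no error detected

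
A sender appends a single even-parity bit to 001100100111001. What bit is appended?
Sum of data bits: 0+0+1+1+0+0+1+0+0+1+1+1+0+0+1 = 7.
7 mod 2 = 1, so parity bit = 1.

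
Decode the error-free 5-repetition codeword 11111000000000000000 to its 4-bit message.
Split into 5-bit blocks: 11111 00000 00000 00000
Data = 1000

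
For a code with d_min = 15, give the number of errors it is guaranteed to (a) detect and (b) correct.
(a) Detection requires d_min ≥ e+1, so e ≤ d_min − 1 = 14.
(b) Correction requires d_min ≥ 2t+1, so t ≤ ⌊(d_min − 1)/2⌋ = ⌊14/2⌋ = 7.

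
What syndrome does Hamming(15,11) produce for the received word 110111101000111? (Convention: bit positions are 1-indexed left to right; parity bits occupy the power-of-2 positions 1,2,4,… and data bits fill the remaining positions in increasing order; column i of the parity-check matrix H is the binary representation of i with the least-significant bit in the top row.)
Syndrome s = H · r^T (mod 2), r = 110111101000111:
  s[0] = (101010101010101)·(110111101000111) mod 2 = 1+0+0+0+1+0+1+0+1+0+0+0+1+0+1 mod 2 = 0
  s[1] = (011001100110011)·(110111101000111) mod 2 = 0+1+0+0+0+1+1+0+0+0+0+0+0+1+1 mod 2 = 1
  s[2] = (000111100001111)·(110111101000111) mod 2 = 0+0+0+1+1+1+1+0+0+0+0+0+1+1+1 mod 2 = 1
  s[3] = (000000011111111)·(110111101000111) mod 2 = 0+0+0+0+0+0+0+0+1+0+0+0+1+1+1 mod 2 = 0
Syndrome = 0110
Non-zero syndrome: error at position 6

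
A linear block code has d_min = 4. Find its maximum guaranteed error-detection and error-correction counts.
(a) Detection requires d_min ≥ e+1, so e ≤ d_min − 1 = 3.
(b) Correction requires d_min ≥ 2t+1, so t ≤ ⌊(d_min − 1)/2⌋ = ⌊3/2⌋ = 1.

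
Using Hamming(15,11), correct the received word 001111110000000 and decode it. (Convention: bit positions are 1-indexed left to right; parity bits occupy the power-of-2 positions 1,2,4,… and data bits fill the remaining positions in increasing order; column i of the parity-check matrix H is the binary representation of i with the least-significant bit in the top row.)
Syndrome s = H · r^T (mod 2), r = 001111110000000:
  s[0] = (101010101010101)·(001111110000000) mod 2 = 0+0+1+0+1+0+1+0+0+0+0+0+0+0+0 mod 2 = 1
  s[1] = (011001100110011)·(001111110000000) mod 2 = 0+0+1+0+0+1+1+0+0+0+0+0+0+0+0 mod 2 = 1
  s[2] = (000111100001111)·(001111110000000) mod 2 = 0+0+0+1+1+1+1+0+0+0+0+0+0+0+0 mod 2 = 0
  s[3] = (000000011111111)·(001111110000000) mod 2 = 0+0+0+0+0+0+0+1+0+0+0+0+0+0+0 mod 2 = 1
Syndrome = 1101
Column 11 of H equals this syndrome → error at bit 11 (1-indexed).
Flip bit 11: 001111110000000 → 001111110010000
Extract data bits at positions {3,5,6,7,9,10,11,12,13,14,15}: 11110010000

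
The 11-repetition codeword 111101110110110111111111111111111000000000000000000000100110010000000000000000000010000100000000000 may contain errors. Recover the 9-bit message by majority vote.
Split into 11-bit blocks and majority-vote each:
  block 1 = 11110111011: 9 ones, 2 zeros → 1
  block 2 = 01101111111: 9 ones, 2 zeros → 1
  block 3 = 11111111111: 11 ones, 0 zeros → 1
  block 4 = 00000000000: 0 ones, 11 zeros → 0
  block 5 = 00000000001: 1 ones, 10 zeros → 0
  block 6 = 00110010000: 3 ones, 8 zeros → 0
  block 7 = 00000000000: 0 ones, 11 zeros → 0
  block 8 = 00000100001: 2 ones, 9 zeros → 0
  block 9 = 00000000000: 0 ones, 11 zeros → 0
Decoded = 111000000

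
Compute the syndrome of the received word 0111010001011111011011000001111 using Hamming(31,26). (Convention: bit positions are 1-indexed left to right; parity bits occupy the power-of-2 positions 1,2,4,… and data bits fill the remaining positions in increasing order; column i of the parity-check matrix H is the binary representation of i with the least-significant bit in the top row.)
Syndrome s = H · r^T (mod 2), r = 0111010001011111011011000001111:
  s[0] = (1010101010101010101010101010101)·(0111010001011111011011000001111) mod 2 = 0+0+1+0+0+0+0+0+0+0+0+0+1+0+1+0+0+0+1+0+1+0+0+0+0+0+0+0+1+0+1 mod 2 = 1
  s[1] = (0110011001100110011001100110011)·(0111010001011111011011000001111) mod 2 = 0+1+1+0+0+1+0+0+0+1+0+0+0+1+1+0+0+1+1+0+0+1+0+0+0+0+0+0+0+1+1 mod 2 = 1
  s[2] = (0001111000011110000111100001111)·(0111010001011111011011000001111) mod 2 = 0+0+0+1+0+1+0+0+0+0+0+1+1+1+1+0+0+0+0+0+1+1+0+0+0+0+0+1+1+1+1 mod 2 = 0
  s[3] = (0000000111111110000000011111111)·(0111010001011111011011000001111) mod 2 = 0+0+0+0+0+0+0+0+0+1+0+1+1+1+1+0+0+0+0+0+0+0+0+0+0+0+0+1+1+1+1 mod 2 = 1
  s[4] = (0000000000000001111111111111111)·(0111010001011111011011000001111) mod 2 = 0+0+0+0+0+0+0+0+0+0+0+0+0+0+0+1+0+1+1+0+1+1+0+0+0+0+0+1+1+1+1 mod 2 = 1
Syndrome = 11011
Non-zero syndrome: error at position 27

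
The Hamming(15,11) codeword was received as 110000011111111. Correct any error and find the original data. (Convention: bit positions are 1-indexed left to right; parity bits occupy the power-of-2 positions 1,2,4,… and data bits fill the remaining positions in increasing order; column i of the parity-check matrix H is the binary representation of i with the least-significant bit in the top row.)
Syndrome s = H · r^T (mod 2), r = 110000011111111:
  s[0] = (101010101010101)·(110000011111111) mod 2 = 1+0+0+0+0+0+0+0+1+0+1+0+1+0+1 mod 2 = 1
  s[1] = (011001100110011)·(110000011111111) mod 2 = 0+1+0+0+0+0+0+0+0+1+1+0+0+1+1 mod 2 = 1
  s[2] = (000111100001111)·(110000011111111) mod 2 = 0+0+0+0+0+0+0+0+0+0+0+1+1+1+1 mod 2 = 0
  s[3] = (000000011111111)·(110000011111111) mod 2 = 0+0+0+0+0+0+0+1+1+1+1+1+1+1+1 mod 2 = 0
Syndrome = 1100
Column 3 of H equals this syndrome → error at bit 3 (1-indexed).
Flip bit 3: 110000011111111 → 111000011111111
Extract data bits at positions {3,5,6,7,9,10,11,12,13,14,15}: 10001111111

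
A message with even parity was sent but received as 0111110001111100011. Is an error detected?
Sum of received bits: 0+1+1+1+1+1+0+0+0+1+1+1+1+1+0+0+0+1+1 = 12; 12 mod 2 = 0. Result is 0 → no error detected.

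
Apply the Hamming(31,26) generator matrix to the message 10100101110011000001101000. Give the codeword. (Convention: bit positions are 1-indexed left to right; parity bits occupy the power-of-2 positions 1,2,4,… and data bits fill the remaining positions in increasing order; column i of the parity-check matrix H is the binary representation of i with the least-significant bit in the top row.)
Codeword c = d · G (mod 2), d = 10100101110011000001101000:
  c[0] = d·G[:,0] = (10100101110011000001101000)·(11011010101101010101010101) mod 2 = 1+0+0+0+0+0+0+0+1+0+0+0+0+1+0+0+0+0+0+1+0+0+0+0+0+0 mod 2 = 0
  c[1] = d·G[:,1] = (10100101110011000001101000)·(10110110011011001100110011) mod 2 = 1+0+1+0+0+1+0+0+0+1+0+0+1+1+0+0+0+0+0+0+1+0+0+0+0+0 mod 2 = 1
  c[2] = d·G[:,2] = (10100101110011000001101000)·(10000000000000000000000000) mod 2 = 1+0+0+0+0+0+0+0+0+0+0+0+0+0+0+0+0+0+0+0+0+0+0+0+0+0 mod 2 = 1
  c[3] = d·G[:,3] = (10100101110011000001101000)·(01110001111000111100001111) mod 2 = 0+0+1+0+0+0+0+1+1+1+0+0+0+0+0+0+0+0+0+0+0+0+1+0+0+0 mod 2 = 1
  c[4] = d·G[:,4] = (10100101110011000001101000)·(01000000000000000000000000) mod 2 = 0+0+0+0+0+0+0+0+0+0+0+0+0+0+0+0+0+0+0+0+0+0+0+0+0+0 mod 2 = 0
  c[5] = d·G[:,5] = (10100101110011000001101000)·(00100000000000000000000000) mod 2 = 0+0+1+0+0+0+0+0+0+0+0+0+0+0+0+0+0+0+0+0+0+0+0+0+0+0 mod 2 = 1
  c[6] = d·G[:,6] = (10100101110011000001101000)·(00010000000000000000000000) mod 2 = 0+0+0+0+0+0+0+0+0+0+0+0+0+0+0+0+0+0+0+0+0+0+0+0+0+0 mod 2 = 0
  c[7] = d·G[:,7] = (10100101110011000001101000)·(00001111111000000011111111) mod 2 = 0+0+0+0+0+1+0+1+1+1+0+0+0+0+0+0+0+0+0+1+1+0+1+0+0+0 mod 2 = 1
  c[8] = d·G[:,8] = (10100101110011000001101000)·(00001000000000000000000000) mod 2 = 0+0+0+0+0+0+0+0+0+0+0+0+0+0+0+0+0+0+0+0+0+0+0+0+0+0 mod 2 = 0
  c[9] = d·G[:,9] = (10100101110011000001101000)·(00000100000000000000000000) mod 2 = 0+0+0+0+0+1+0+0+0+0+0+0+0+0+0+0+0+0+0+0+0+0+0+0+0+0 mod 2 = 1
  c[10] = d·G[:,10] = (10100101110011000001101000)·(00000010000000000000000000) mod 2 = 0+0+0+0+0+0+0+0+0+0+0+0+0+0+0+0+0+0+0+0+0+0+0+0+0+0 mod 2 = 0
  c[11] = d·G[:,11] = (10100101110011000001101000)·(00000001000000000000000000) mod 2 = 0+0+0+0+0+0+0+1+0+0+0+0+0+0+0+0+0+0+0+0+0+0+0+0+0+0 mod 2 = 1
  c[12] = d·G[:,12] = (10100101110011000001101000)·(00000000100000000000000000) mod 2 = 0+0+0+0+0+0+0+0+1+0+0+0+0+0+0+0+0+0+0+0+0+0+0+0+0+0 mod 2 = 1
  c[13] = d·G[:,13] = (10100101110011000001101000)·(00000000010000000000000000) mod 2 = 0+0+0+0+0+0+0+0+0+1+0+0+0+0+0+0+0+0+0+0+0+0+0+0+0+0 mod 2 = 1
  c[14] = d·G[:,14] = (10100101110011000001101000)·(00000000001000000000000000) mod 2 = 0+0+0+0+0+0+0+0+0+0+0+0+0+0+0+0+0+0+0+0+0+0+0+0+0+0 mod 2 = 0
  c[15] = d·G[:,15] = (10100101110011000001101000)·(00000000000111111111111111) mod 2 = 0+0+0+0+0+0+0+0+0+0+0+0+1+1+0+0+0+0+0+1+1+0+1+0+0+0 mod 2 = 1
  c[16] = d·G[:,16] = (10100101110011000001101000)·(00000000000100000000000000) mod 2 = 0+0+0+0+0+0+0+0+0+0+0+0+0+0+0+0+0+0+0+0+0+0+0+0+0+0 mod 2 = 0
  c[17] = d·G[:,17] = (10100101110011000001101000)·(00000000000010000000000000) mod 2 = 0+0+0+0+0+0+0+0+0+0+0+0+1+0+0+0+0+0+0+0+0+0+0+0+0+0 mod 2 = 1
  c[18] = d·G[:,18] = (10100101110011000001101000)·(00000000000001000000000000) mod 2 = 0+0+0+0+0+0+0+0+0+0+0+0+0+1+0+0+0+0+0+0+0+0+0+0+0+0 mod 2 = 1
  c[19] = d·G[:,19] = (10100101110011000001101000)·(00000000000000100000000000) mod 2 = 0+0+0+0+0+0+0+0+0+0+0+0+0+0+0+0+0+0+0+0+0+0+0+0+0+0 mod 2 = 0
  c[20] = d·G[:,20] = (10100101110011000001101000)·(00000000000000010000000000) mod 2 = 0+0+0+0+0+0+0+0+0+0+0+0+0+0+0+0+0+0+0+0+0+0+0+0+0+0 mod 2 = 0
  c[21] = d·G[:,21] = (10100101110011000001101000)·(00000000000000001000000000) mod 2 = 0+0+0+0+0+0+0+0+0+0+0+0+0+0+0+0+0+0+0+0+0+0+0+0+0+0 mod 2 = 0
  c[22] = d·G[:,22] = (10100101110011000001101000)·(00000000000000000100000000) mod 2 = 0+0+0+0+0+0+0+0+0+0+0+0+0+0+0+0+0+0+0+0+0+0+0+0+0+0 mod 2 = 0
  c[23] = d·G[:,23] = (10100101110011000001101000)·(00000000000000000010000000) mod 2 = 0+0+0+0+0+0+0+0+0+0+0+0+0+0+0+0+0+0+0+0+0+0+0+0+0+0 mod 2 = 0
  c[24] = d·G[:,24] = (10100101110011000001101000)·(00000000000000000001000000) mod 2 = 0+0+0+0+0+0+0+0+0+0+0+0+0+0+0+0+0+0+0+1+0+0+0+0+0+0 mod 2 = 1
  c[25] = d·G[:,25] = (10100101110011000001101000)·(00000000000000000000100000) mod 2 = 0+0+0+0+0+0+0+0+0+0+0+0+0+0+0+0+0+0+0+0+1+0+0+0+0+0 mod 2 = 1
  c[26] = d·G[:,26] = (10100101110011000001101000)·(00000000000000000000010000) mod 2 = 0+0+0+0+0+0+0+0+0+0+0+0+0+0+0+0+0+0+0+0+0+0+0+0+0+0 mod 2 = 0
  c[27] = d·G[:,27] = (10100101110011000001101000)·(00000000000000000000001000) mod 2 = 0+0+0+0+0+0+0+0+0+0+0+0+0+0+0+0+0+0+0+0+0+0+1+0+0+0 mod 2 = 1
  c[28] = d·G[:,28] = (10100101110011000001101000)·(00000000000000000000000100) mod 2 = 0+0+0+0+0+0+0+0+0+0+0+0+0+0+0+0+0+0+0+0+0+0+0+0+0+0 mod 2 = 0
  c[29] = d·G[:,29] = (10100101110011000001101000)·(00000000000000000000000010) mod 2 = 0+0+0+0+0+0+0+0+0+0+0+0+0+0+0+0+0+0+0+0+0+0+0+0+0+0 mod 2 = 0
  c[30] = d·G[:,30] = (10100101110011000001101000)·(00000000000000000000000001) mod 2 = 0+0+0+0+0+0+0+0+0+0+0+0+0+0+0+0+0+0+0+0+0+0+0+0+0+0 mod 2 = 0
Codeword = 0111010101011101011000001101000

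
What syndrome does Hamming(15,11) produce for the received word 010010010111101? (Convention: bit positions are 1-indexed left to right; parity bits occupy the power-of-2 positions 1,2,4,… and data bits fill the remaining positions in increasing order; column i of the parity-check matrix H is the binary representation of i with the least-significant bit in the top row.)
Syndrome s = H · r^T (mod 2), r = 010010010111101:
  s[0] = (101010101010101)·(010010010111101) mod 2 = 0+0+0+0+1+0+0+0+0+0+1+0+1+0+1 mod 2 = 0
  s[1] = (011001100110011)·(010010010111101) mod 2 = 0+1+0+0+0+0+0+0+0+1+1+0+0+0+1 mod 2 = 0
  s[2] = (000111100001111)·(010010010111101) mod 2 = 0+0+0+0+1+0+0+0+0+0+0+1+1+0+1 mod 2 = 0
  s[3] = (000000011111111)·(010010010111101) mod 2 = 0+0+0+0+0+0+0+1+0+1+1+1+1+0+1 mod 2 = 0
Syndrome = 0000
s = 0: no error detected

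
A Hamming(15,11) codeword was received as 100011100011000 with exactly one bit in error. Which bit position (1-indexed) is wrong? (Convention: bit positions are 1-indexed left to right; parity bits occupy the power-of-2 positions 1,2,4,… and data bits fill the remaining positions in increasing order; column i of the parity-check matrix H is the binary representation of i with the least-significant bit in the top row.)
Syndrome s = H · r^T (mod 2), r = 100011100011000:
  s[0] = (101010101010101)·(100011100011000) mod 2 = 1+0+0+0+1+0+1+0+0+0+1+0+0+0+0 mod 2 = 0
  s[1] = (011001100110011)·(100011100011000) mod 2 = 0+0+0+0+0+1+1+0+0+0+1+0+0+0+0 mod 2 = 1
  s[2] = (000111100001111)·(100011100011000) mod 2 = 0+0+0+0+1+1+1+0+0+0+0+1+0+0+0 mod 2 = 0
  s[3] = (000000011111111)·(100011100011000) mod 2 = 0+0+0+0+0+0+0+0+0+0+1+1+0+0+0 mod 2 = 0
Syndrome = 0100
Column i of H is the binary representation of i, so the syndrome is the binary index of the flipped bit.
Read s = 0100 with s[0] as LSB: 0·2^0 + 1·2^1 + 0·2^2 + 0·2^3 = 2.
Error is at bit position 2.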